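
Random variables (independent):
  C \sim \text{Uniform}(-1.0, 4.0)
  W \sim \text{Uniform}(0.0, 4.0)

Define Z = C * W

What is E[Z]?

For independent RVs: E[XY] = E[X]*E[Y]
E[C] = 1.5
E[W] = 2
E[Z] = 1.5 * 2 = 3

3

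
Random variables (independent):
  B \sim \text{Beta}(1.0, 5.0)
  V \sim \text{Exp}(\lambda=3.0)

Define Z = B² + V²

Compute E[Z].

E[Z] = E[B²] + E[V²]
E[B²] = Var(B) + E[B]² = 0.01984127 + 0.027777778 = 0.047619048
E[V²] = Var(V) + E[V]² = 0.11111111 + 0.11111111 = 0.22222222
E[Z] = 0.047619048 + 0.22222222 = 0.26984127

0.26984127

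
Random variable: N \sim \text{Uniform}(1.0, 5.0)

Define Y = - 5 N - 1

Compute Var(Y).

For Y = aN + b: Var(Y) = a² * Var(N)
Var(N) = (5 - 1)^2/12 = 1.3333333
Var(Y) = (-5)² * 1.3333333 = 25 * 1.3333333 = 33.333333

33.333333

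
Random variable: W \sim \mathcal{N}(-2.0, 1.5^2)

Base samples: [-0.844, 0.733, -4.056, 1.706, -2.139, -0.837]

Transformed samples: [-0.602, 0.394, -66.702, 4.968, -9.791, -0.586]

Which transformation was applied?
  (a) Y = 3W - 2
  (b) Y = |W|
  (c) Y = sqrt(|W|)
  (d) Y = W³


Checking option (d) Y = W³:
  W = -0.844 -> Y = -0.602 ✓
  W = 0.733 -> Y = 0.394 ✓
  W = -4.056 -> Y = -66.702 ✓
All samples match this transformation.

(d) W³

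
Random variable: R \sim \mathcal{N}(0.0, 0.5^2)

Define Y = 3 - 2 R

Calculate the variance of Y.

For Y = aR + b: Var(Y) = a² * Var(R)
Var(R) = 0.5^2 = 0.25
Var(Y) = (-2)² * 0.25 = 4 * 0.25 = 1

1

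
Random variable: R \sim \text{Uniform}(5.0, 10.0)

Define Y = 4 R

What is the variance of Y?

For Y = aR + b: Var(Y) = a² * Var(R)
Var(R) = (10 - 5)^2/12 = 2.0833333
Var(Y) = 4² * 2.0833333 = 16 * 2.0833333 = 33.333333

33.333333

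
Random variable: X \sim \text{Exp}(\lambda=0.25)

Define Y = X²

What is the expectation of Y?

E[X²] = Var(X) + (E[X])² = 16 + 16 = 32

32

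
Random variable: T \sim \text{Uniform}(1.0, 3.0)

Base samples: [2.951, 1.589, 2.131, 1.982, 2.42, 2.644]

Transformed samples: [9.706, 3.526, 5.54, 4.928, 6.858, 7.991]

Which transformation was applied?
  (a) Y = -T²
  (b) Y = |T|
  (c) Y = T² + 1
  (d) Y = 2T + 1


Checking option (c) Y = T² + 1:
  T = 2.951 -> Y = 9.706 ✓
  T = 1.589 -> Y = 3.526 ✓
  T = 2.131 -> Y = 5.54 ✓
All samples match this transformation.

(c) T² + 1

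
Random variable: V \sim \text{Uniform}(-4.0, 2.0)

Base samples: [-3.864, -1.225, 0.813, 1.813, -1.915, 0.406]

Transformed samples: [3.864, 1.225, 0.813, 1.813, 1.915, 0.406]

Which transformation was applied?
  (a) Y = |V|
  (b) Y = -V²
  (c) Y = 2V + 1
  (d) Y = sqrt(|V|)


Checking option (a) Y = |V|:
  V = -3.864 -> Y = 3.864 ✓
  V = -1.225 -> Y = 1.225 ✓
  V = 0.813 -> Y = 0.813 ✓
All samples match this transformation.

(a) |V|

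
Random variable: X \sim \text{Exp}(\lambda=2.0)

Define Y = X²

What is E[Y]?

E[X²] = Var(X) + (E[X])² = 0.25 + 0.25 = 0.5

0.5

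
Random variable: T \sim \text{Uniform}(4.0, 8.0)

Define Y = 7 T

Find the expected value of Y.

For Y = 7T:
E[Y] = 7 * E[T]
E[T] = (4 + 8)/2 = 6
E[Y] = 7 * 6 = 42

42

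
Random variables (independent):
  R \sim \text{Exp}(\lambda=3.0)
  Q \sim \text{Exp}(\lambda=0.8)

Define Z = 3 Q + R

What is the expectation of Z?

E[Z] = 1*E[R] + 3*E[Q]
E[R] = 0.33333333
E[Q] = 1.25
E[Z] = 1*0.33333333 + 3*1.25 = 4.0833333

4.0833333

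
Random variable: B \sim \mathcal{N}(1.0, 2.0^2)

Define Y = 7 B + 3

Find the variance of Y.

For Y = aB + b: Var(Y) = a² * Var(B)
Var(B) = 2.0^2 = 4
Var(Y) = 7² * 4 = 49 * 4 = 196

196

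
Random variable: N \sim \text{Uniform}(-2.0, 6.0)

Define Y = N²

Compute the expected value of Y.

E[N²] = Var(N) + (E[N])² = 5.3333333 + 4 = 9.3333333

9.3333333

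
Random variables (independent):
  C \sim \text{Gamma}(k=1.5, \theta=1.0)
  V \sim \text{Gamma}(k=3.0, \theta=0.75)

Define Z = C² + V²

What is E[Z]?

E[Z] = E[C²] + E[V²]
E[C²] = Var(C) + E[C]² = 1.5 + 2.25 = 3.75
E[V²] = Var(V) + E[V]² = 1.6875 + 5.0625 = 6.75
E[Z] = 3.75 + 6.75 = 10.5

10.5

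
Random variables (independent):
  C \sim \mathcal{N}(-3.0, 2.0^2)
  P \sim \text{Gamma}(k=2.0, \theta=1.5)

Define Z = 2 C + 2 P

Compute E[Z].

E[Z] = 2*E[C] + 2*E[P]
E[C] = -3
E[P] = 3
E[Z] = 2*(-3) + 2*3 = 0

0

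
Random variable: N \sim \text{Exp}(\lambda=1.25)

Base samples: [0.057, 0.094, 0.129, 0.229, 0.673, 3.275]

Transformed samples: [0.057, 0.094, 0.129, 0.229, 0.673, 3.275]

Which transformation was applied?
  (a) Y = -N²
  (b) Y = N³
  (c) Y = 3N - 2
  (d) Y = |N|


Checking option (d) Y = |N|:
  N = 0.057 -> Y = 0.057 ✓
  N = 0.094 -> Y = 0.094 ✓
  N = 0.129 -> Y = 0.129 ✓
All samples match this transformation.

(d) |N|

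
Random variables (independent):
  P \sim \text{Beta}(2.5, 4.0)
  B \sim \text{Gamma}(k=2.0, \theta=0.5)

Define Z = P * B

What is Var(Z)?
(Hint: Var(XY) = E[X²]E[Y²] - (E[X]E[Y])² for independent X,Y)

Var(XY) = E[X²]E[Y²] - (E[X]E[Y])²
E[P] = 0.38461538, Var(P) = 0.031558185
E[B] = 1, Var(B) = 0.5
E[P²] = 0.031558185 + 0.38461538² = 0.17948718
E[B²] = 0.5 + 1² = 1.5
Var(Z) = 0.17948718*1.5 - (0.38461538*1)²
= 0.26923077 - 0.14792899 = 0.12130178

0.12130178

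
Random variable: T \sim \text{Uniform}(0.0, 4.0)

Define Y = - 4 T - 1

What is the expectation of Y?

For Y = -4T - 1:
E[Y] = -4 * E[T] - 1
E[T] = (0 + 4)/2 = 2
E[Y] = -4 * 2 - 1 = -9

-9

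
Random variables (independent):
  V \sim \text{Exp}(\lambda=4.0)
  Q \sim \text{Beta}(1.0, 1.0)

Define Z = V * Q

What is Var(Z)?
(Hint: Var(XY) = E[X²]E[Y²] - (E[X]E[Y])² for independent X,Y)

Var(XY) = E[X²]E[Y²] - (E[X]E[Y])²
E[V] = 0.25, Var(V) = 0.0625
E[Q] = 0.5, Var(Q) = 0.083333333
E[V²] = 0.0625 + 0.25² = 0.125
E[Q²] = 0.083333333 + 0.5² = 0.33333333
Var(Z) = 0.125*0.33333333 - (0.25*0.5)²
= 0.041666667 - 0.015625 = 0.026041667

0.026041667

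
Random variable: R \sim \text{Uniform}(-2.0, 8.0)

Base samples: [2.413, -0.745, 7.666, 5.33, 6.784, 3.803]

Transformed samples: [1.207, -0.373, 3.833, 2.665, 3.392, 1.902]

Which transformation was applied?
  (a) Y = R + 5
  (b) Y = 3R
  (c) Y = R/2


Checking option (c) Y = R/2:
  R = 2.413 -> Y = 1.207 ✓
  R = -0.745 -> Y = -0.373 ✓
  R = 7.666 -> Y = 3.833 ✓
All samples match this transformation.

(c) R/2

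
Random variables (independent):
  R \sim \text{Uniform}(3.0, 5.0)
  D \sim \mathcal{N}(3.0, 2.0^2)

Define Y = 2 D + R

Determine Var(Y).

For independent RVs: Var(aX + bY) = a²Var(X) + b²Var(Y)
Var(R) = 0.33333333
Var(D) = 4
Var(Y) = 1²*0.33333333 + 2²*4
= 1*0.33333333 + 4*4 = 16.333333

16.333333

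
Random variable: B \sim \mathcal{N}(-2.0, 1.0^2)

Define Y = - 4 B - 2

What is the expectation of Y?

For Y = -4B - 2:
E[Y] = -4 * E[B] - 2
E[B] = -2.0 = -2
E[Y] = -4 * (-2) - 2 = 6

6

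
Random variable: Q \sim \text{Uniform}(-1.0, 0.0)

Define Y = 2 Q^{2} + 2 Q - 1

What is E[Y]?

E[Y] = 2*E[Q²] + 2*E[Q] - 1
E[Q] = -0.5
E[Q²] = Var(Q) + (E[Q])² = 0.083333333 + 0.25 = 0.33333333
E[Y] = 2*0.33333333 + 2*(-0.5) - 1 = -1.3333333

-1.3333333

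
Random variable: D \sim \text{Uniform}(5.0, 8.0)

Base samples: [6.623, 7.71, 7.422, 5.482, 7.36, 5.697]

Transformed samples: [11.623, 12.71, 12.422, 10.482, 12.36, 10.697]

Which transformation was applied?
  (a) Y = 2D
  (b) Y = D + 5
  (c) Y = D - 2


Checking option (b) Y = D + 5:
  D = 6.623 -> Y = 11.623 ✓
  D = 7.71 -> Y = 12.71 ✓
  D = 7.422 -> Y = 12.422 ✓
All samples match this transformation.

(b) D + 5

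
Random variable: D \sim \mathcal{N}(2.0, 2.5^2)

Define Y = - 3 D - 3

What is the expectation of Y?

For Y = -3D - 3:
E[Y] = -3 * E[D] - 3
E[D] = 2.0 = 2
E[Y] = -3 * 2 - 3 = -9

-9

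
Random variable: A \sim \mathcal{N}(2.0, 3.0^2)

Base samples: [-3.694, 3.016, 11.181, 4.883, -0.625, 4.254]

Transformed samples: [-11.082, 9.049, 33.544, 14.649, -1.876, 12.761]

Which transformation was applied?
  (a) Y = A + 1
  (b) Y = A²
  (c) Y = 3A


Checking option (c) Y = 3A:
  A = -3.694 -> Y = -11.082 ✓
  A = 3.016 -> Y = 9.049 ✓
  A = 11.181 -> Y = 33.544 ✓
All samples match this transformation.

(c) 3A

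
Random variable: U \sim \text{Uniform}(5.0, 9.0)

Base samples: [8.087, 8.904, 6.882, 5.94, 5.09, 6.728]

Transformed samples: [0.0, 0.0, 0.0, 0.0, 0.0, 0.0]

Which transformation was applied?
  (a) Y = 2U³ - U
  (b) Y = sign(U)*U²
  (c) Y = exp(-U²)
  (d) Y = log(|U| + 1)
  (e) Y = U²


Checking option (c) Y = exp(-U²):
  U = 8.087 -> Y = 0.0 ✓
  U = 8.904 -> Y = 0.0 ✓
  U = 6.882 -> Y = 0.0 ✓
All samples match this transformation.

(c) exp(-U²)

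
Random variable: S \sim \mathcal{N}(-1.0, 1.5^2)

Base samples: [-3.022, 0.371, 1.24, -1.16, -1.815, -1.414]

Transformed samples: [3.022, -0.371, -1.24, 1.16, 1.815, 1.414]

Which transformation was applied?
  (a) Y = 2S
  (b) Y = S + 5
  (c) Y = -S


Checking option (c) Y = -S:
  S = -3.022 -> Y = 3.022 ✓
  S = 0.371 -> Y = -0.371 ✓
  S = 1.24 -> Y = -1.24 ✓
All samples match this transformation.

(c) -S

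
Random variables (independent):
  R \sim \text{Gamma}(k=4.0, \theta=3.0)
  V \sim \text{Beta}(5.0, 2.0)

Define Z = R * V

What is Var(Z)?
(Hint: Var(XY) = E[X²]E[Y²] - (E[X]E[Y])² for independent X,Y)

Var(XY) = E[X²]E[Y²] - (E[X]E[Y])²
E[R] = 12, Var(R) = 36
E[V] = 0.71428571, Var(V) = 0.025510204
E[R²] = 36 + 12² = 180
E[V²] = 0.025510204 + 0.71428571² = 0.53571429
Var(Z) = 180*0.53571429 - (12*0.71428571)²
= 96.428571 - 73.469388 = 22.959184

22.959184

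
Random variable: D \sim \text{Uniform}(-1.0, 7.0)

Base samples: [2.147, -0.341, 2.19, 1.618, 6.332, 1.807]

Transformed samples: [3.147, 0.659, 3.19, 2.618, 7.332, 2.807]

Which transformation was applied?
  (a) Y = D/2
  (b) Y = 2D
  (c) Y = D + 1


Checking option (c) Y = D + 1:
  D = 2.147 -> Y = 3.147 ✓
  D = -0.341 -> Y = 0.659 ✓
  D = 2.19 -> Y = 3.19 ✓
All samples match this transformation.

(c) D + 1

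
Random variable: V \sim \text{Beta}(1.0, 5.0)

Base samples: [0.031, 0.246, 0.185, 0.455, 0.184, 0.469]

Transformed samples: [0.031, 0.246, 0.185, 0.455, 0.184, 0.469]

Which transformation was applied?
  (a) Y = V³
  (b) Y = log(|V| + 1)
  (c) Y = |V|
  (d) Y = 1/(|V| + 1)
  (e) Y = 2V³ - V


Checking option (c) Y = |V|:
  V = 0.031 -> Y = 0.031 ✓
  V = 0.246 -> Y = 0.246 ✓
  V = 0.185 -> Y = 0.185 ✓
All samples match this transformation.

(c) |V|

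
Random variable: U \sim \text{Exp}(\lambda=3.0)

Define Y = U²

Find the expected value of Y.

E[U²] = Var(U) + (E[U])² = 0.11111111 + 0.11111111 = 0.22222222

0.22222222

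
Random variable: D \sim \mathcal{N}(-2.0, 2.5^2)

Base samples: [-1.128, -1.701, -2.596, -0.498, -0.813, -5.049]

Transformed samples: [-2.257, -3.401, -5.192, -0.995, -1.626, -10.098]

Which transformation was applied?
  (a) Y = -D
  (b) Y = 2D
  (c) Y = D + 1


Checking option (b) Y = 2D:
  D = -1.128 -> Y = -2.257 ✓
  D = -1.701 -> Y = -3.401 ✓
  D = -2.596 -> Y = -5.192 ✓
All samples match this transformation.

(b) 2D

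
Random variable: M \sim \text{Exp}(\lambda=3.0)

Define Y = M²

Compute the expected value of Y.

E[M²] = Var(M) + (E[M])² = 0.11111111 + 0.11111111 = 0.22222222

0.22222222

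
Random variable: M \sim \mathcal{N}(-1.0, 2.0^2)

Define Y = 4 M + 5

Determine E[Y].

For Y = 4M + 5:
E[Y] = 4 * E[M] + 5
E[M] = -1.0 = -1
E[Y] = 4 * (-1) + 5 = 1

1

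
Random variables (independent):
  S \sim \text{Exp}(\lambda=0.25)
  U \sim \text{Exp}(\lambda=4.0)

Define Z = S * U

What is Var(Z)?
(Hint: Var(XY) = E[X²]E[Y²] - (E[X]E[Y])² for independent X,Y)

Var(XY) = E[X²]E[Y²] - (E[X]E[Y])²
E[S] = 4, Var(S) = 16
E[U] = 0.25, Var(U) = 0.0625
E[S²] = 16 + 4² = 32
E[U²] = 0.0625 + 0.25² = 0.125
Var(Z) = 32*0.125 - (4*0.25)²
= 4 - 1 = 3

3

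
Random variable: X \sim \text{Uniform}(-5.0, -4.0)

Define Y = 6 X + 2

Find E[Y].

For Y = 6X + 2:
E[Y] = 6 * E[X] + 2
E[X] = (-5 - 4)/2 = -4.5
E[Y] = 6 * (-4.5) + 2 = -25

-25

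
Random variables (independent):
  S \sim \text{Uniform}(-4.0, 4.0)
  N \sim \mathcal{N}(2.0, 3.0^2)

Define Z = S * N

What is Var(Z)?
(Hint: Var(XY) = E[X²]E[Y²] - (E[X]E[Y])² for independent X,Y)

Var(XY) = E[X²]E[Y²] - (E[X]E[Y])²
E[S] = 0, Var(S) = 5.3333333
E[N] = 2, Var(N) = 9
E[S²] = 5.3333333 + 0² = 5.3333333
E[N²] = 9 + 2² = 13
Var(Z) = 5.3333333*13 - (0*2)²
= 69.333333 - 0 = 69.333333

69.333333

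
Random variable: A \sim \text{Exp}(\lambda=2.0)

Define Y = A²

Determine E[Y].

E[A²] = Var(A) + (E[A])² = 0.25 + 0.25 = 0.5

0.5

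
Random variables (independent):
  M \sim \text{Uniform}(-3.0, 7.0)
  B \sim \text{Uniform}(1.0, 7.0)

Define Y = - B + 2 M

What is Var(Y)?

For independent RVs: Var(aX + bY) = a²Var(X) + b²Var(Y)
Var(M) = 8.3333333
Var(B) = 3
Var(Y) = 2²*8.3333333 + (-1)²*3
= 4*8.3333333 + 1*3 = 36.333333

36.333333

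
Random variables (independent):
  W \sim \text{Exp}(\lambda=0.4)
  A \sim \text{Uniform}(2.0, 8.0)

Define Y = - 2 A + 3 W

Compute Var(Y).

For independent RVs: Var(aX + bY) = a²Var(X) + b²Var(Y)
Var(W) = 6.25
Var(A) = 3
Var(Y) = 3²*6.25 + (-2)²*3
= 9*6.25 + 4*3 = 68.25

68.25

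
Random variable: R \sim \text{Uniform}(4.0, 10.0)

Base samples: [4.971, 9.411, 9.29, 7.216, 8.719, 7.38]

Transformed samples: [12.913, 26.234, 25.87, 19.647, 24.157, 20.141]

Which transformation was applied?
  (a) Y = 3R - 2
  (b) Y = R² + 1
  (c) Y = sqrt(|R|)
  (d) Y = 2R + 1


Checking option (a) Y = 3R - 2:
  R = 4.971 -> Y = 12.913 ✓
  R = 9.411 -> Y = 26.234 ✓
  R = 9.29 -> Y = 25.87 ✓
All samples match this transformation.

(a) 3R - 2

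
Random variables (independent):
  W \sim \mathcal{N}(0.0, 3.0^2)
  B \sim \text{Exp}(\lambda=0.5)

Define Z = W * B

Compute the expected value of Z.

For independent RVs: E[XY] = E[X]*E[Y]
E[W] = 0
E[B] = 2
E[Z] = 0 * 2 = 0

0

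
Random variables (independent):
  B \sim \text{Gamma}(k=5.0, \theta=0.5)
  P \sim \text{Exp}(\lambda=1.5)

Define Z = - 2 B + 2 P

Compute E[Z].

E[Z] = -2*E[B] + 2*E[P]
E[B] = 2.5
E[P] = 0.66666667
E[Z] = -2*2.5 + 2*0.66666667 = -3.6666667

-3.6666667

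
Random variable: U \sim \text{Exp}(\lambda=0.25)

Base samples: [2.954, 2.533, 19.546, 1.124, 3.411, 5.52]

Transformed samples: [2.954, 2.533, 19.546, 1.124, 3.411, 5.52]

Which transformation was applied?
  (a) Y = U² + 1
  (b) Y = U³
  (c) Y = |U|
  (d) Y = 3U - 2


Checking option (c) Y = |U|:
  U = 2.954 -> Y = 2.954 ✓
  U = 2.533 -> Y = 2.533 ✓
  U = 19.546 -> Y = 19.546 ✓
All samples match this transformation.

(c) |U|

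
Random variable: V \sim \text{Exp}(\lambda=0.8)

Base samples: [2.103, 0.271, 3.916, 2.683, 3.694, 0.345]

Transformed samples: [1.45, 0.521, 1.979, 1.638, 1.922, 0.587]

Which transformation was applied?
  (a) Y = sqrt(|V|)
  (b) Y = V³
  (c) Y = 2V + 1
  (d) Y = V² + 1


Checking option (a) Y = sqrt(|V|):
  V = 2.103 -> Y = 1.45 ✓
  V = 0.271 -> Y = 0.521 ✓
  V = 3.916 -> Y = 1.979 ✓
All samples match this transformation.

(a) sqrt(|V|)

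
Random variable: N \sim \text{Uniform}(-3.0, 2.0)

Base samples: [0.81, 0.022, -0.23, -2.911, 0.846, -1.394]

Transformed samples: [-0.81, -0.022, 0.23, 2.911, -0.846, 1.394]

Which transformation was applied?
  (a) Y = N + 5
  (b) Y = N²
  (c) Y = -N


Checking option (c) Y = -N:
  N = 0.81 -> Y = -0.81 ✓
  N = 0.022 -> Y = -0.022 ✓
  N = -0.23 -> Y = 0.23 ✓
All samples match this transformation.

(c) -N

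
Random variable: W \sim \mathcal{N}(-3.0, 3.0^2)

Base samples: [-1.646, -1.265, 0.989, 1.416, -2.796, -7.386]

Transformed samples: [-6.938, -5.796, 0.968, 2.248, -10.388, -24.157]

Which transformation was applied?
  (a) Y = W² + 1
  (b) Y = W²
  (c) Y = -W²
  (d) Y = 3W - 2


Checking option (d) Y = 3W - 2:
  W = -1.646 -> Y = -6.938 ✓
  W = -1.265 -> Y = -5.796 ✓
  W = 0.989 -> Y = 0.968 ✓
All samples match this transformation.

(d) 3W - 2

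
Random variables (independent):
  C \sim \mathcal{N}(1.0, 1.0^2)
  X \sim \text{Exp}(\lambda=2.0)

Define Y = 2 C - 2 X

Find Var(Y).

For independent RVs: Var(aX + bY) = a²Var(X) + b²Var(Y)
Var(C) = 1
Var(X) = 0.25
Var(Y) = 2²*1 + (-2)²*0.25
= 4*1 + 4*0.25 = 5

5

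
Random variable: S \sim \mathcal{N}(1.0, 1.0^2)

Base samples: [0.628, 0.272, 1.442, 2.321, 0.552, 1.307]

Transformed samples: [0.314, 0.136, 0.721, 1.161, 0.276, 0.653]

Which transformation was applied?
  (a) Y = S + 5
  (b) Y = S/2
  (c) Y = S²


Checking option (b) Y = S/2:
  S = 0.628 -> Y = 0.314 ✓
  S = 0.272 -> Y = 0.136 ✓
  S = 1.442 -> Y = 0.721 ✓
All samples match this transformation.

(b) S/2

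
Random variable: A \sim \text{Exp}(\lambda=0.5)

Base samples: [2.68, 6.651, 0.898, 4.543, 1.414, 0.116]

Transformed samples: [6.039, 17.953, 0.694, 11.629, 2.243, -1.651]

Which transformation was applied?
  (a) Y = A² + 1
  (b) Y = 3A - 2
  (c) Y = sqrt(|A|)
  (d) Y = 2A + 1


Checking option (b) Y = 3A - 2:
  A = 2.68 -> Y = 6.039 ✓
  A = 6.651 -> Y = 17.953 ✓
  A = 0.898 -> Y = 0.694 ✓
All samples match this transformation.

(b) 3A - 2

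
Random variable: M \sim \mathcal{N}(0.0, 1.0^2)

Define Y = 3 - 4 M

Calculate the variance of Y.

For Y = aM + b: Var(Y) = a² * Var(M)
Var(M) = 1.0^2 = 1
Var(Y) = (-4)² * 1 = 16 * 1 = 16

16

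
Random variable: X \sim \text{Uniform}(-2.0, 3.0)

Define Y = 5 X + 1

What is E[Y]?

For Y = 5X + 1:
E[Y] = 5 * E[X] + 1
E[X] = (-2 + 3)/2 = 0.5
E[Y] = 5 * 0.5 + 1 = 3.5

3.5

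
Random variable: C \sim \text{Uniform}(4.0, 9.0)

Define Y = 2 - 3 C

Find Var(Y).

For Y = aC + b: Var(Y) = a² * Var(C)
Var(C) = (9 - 4)^2/12 = 2.0833333
Var(Y) = (-3)² * 2.0833333 = 9 * 2.0833333 = 18.75

18.75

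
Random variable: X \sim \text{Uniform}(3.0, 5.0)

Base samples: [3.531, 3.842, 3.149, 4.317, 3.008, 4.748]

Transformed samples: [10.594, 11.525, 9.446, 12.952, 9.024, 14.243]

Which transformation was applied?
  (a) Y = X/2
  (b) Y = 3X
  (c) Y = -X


Checking option (b) Y = 3X:
  X = 3.531 -> Y = 10.594 ✓
  X = 3.842 -> Y = 11.525 ✓
  X = 3.149 -> Y = 9.446 ✓
All samples match this transformation.

(b) 3X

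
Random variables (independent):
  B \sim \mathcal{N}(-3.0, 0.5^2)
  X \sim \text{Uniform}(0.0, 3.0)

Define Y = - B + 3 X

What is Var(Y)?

For independent RVs: Var(aX + bY) = a²Var(X) + b²Var(Y)
Var(B) = 0.25
Var(X) = 0.75
Var(Y) = (-1)²*0.25 + 3²*0.75
= 1*0.25 + 9*0.75 = 7

7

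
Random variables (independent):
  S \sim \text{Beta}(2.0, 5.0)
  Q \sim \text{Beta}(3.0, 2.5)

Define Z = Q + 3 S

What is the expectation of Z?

E[Z] = 3*E[S] + 1*E[Q]
E[S] = 0.28571429
E[Q] = 0.54545455
E[Z] = 3*0.28571429 + 1*0.54545455 = 1.4025974

1.4025974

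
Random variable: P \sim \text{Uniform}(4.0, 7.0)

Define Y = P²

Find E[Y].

E[P²] = Var(P) + (E[P])² = 0.75 + 30.25 = 31

31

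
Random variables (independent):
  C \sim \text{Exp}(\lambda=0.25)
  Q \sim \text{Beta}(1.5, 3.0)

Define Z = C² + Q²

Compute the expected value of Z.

E[Z] = E[C²] + E[Q²]
E[C²] = Var(C) + E[C]² = 16 + 16 = 32
E[Q²] = Var(Q) + E[Q]² = 0.04040404 + 0.11111111 = 0.15151515
E[Z] = 32 + 0.15151515 = 32.151515

32.151515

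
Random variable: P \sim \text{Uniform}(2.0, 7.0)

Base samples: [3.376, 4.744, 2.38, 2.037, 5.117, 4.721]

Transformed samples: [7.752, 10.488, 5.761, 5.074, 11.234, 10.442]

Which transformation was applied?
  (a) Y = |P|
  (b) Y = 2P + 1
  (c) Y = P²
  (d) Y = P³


Checking option (b) Y = 2P + 1:
  P = 3.376 -> Y = 7.752 ✓
  P = 4.744 -> Y = 10.488 ✓
  P = 2.38 -> Y = 5.761 ✓
All samples match this transformation.

(b) 2P + 1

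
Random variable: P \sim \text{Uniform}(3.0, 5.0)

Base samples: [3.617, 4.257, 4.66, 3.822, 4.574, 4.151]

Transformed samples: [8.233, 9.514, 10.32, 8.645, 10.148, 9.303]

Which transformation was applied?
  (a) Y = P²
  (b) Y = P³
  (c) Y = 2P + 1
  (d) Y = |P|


Checking option (c) Y = 2P + 1:
  P = 3.617 -> Y = 8.233 ✓
  P = 4.257 -> Y = 9.514 ✓
  P = 4.66 -> Y = 10.32 ✓
All samples match this transformation.

(c) 2P + 1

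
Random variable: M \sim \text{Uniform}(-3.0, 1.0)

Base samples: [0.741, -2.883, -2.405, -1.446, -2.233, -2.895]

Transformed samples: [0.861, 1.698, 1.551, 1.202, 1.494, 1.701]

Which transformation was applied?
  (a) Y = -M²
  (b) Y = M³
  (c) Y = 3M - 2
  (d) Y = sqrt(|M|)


Checking option (d) Y = sqrt(|M|):
  M = 0.741 -> Y = 0.861 ✓
  M = -2.883 -> Y = 1.698 ✓
  M = -2.405 -> Y = 1.551 ✓
All samples match this transformation.

(d) sqrt(|M|)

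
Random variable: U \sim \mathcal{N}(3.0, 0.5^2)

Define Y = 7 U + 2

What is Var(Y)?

For Y = aU + b: Var(Y) = a² * Var(U)
Var(U) = 0.5^2 = 0.25
Var(Y) = 7² * 0.25 = 49 * 0.25 = 12.25

12.25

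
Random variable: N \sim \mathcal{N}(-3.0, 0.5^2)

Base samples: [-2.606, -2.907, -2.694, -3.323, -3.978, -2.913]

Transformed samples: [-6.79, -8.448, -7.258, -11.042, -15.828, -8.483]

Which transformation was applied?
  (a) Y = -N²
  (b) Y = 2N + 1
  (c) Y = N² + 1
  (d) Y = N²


Checking option (a) Y = -N²:
  N = -2.606 -> Y = -6.79 ✓
  N = -2.907 -> Y = -8.448 ✓
  N = -2.694 -> Y = -7.258 ✓
All samples match this transformation.

(a) -N²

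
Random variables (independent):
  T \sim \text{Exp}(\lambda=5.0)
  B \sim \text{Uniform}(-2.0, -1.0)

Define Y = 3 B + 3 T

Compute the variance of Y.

For independent RVs: Var(aX + bY) = a²Var(X) + b²Var(Y)
Var(T) = 0.04
Var(B) = 0.083333333
Var(Y) = 3²*0.04 + 3²*0.083333333
= 9*0.04 + 9*0.083333333 = 1.11

1.11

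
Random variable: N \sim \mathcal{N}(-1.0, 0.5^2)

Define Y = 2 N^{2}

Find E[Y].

E[Y] = 2*E[N²]
E[N] = -1
E[N²] = Var(N) + (E[N])² = 0.25 + 1 = 1.25
E[Y] = 2*1.25 = 2.5

2.5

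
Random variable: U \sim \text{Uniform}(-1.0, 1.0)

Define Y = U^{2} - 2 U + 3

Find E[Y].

E[Y] = 1*E[U²] - 2*E[U] + 3
E[U] = 0
E[U²] = Var(U) + (E[U])² = 0.33333333 + 0 = 0.33333333
E[Y] = 1*0.33333333 - 2*0 + 3 = 3.3333333

3.3333333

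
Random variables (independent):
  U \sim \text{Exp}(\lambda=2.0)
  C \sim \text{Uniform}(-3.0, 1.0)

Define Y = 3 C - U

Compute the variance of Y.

For independent RVs: Var(aX + bY) = a²Var(X) + b²Var(Y)
Var(U) = 0.25
Var(C) = 1.3333333
Var(Y) = (-1)²*0.25 + 3²*1.3333333
= 1*0.25 + 9*1.3333333 = 12.25

12.25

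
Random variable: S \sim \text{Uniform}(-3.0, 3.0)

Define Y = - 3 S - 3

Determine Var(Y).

For Y = aS + b: Var(Y) = a² * Var(S)
Var(S) = (3 + 3)^2/12 = 3
Var(Y) = (-3)² * 3 = 9 * 3 = 27

27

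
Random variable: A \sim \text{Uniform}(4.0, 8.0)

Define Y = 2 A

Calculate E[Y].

For Y = 2A:
E[Y] = 2 * E[A]
E[A] = (4 + 8)/2 = 6
E[Y] = 2 * 6 = 12

12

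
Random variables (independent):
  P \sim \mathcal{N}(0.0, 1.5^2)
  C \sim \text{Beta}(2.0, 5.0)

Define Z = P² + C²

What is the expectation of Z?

E[Z] = E[P²] + E[C²]
E[P²] = Var(P) + E[P]² = 2.25 + 0 = 2.25
E[C²] = Var(C) + E[C]² = 0.025510204 + 0.081632653 = 0.10714286
E[Z] = 2.25 + 0.10714286 = 2.3571429

2.3571429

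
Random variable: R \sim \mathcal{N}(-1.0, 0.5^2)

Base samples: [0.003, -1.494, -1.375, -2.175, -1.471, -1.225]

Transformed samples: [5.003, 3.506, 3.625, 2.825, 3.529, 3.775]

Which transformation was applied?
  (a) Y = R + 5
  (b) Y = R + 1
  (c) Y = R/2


Checking option (a) Y = R + 5:
  R = 0.003 -> Y = 5.003 ✓
  R = -1.494 -> Y = 3.506 ✓
  R = -1.375 -> Y = 3.625 ✓
All samples match this transformation.

(a) R + 5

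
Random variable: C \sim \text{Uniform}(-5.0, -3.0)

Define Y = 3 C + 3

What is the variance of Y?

For Y = aC + b: Var(Y) = a² * Var(C)
Var(C) = (-3 + 5)^2/12 = 0.33333333
Var(Y) = 3² * 0.33333333 = 9 * 0.33333333 = 3

3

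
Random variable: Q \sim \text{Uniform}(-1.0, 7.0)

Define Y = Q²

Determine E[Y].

Using E[X²] = Var(X) + (E[X])²:
E[Q] = 3
Var(Q) = (7 + 1)^2/12 = 5.3333333
E[Q²] = 5.3333333 + 3² = 5.3333333 + 9 = 14.333333

14.333333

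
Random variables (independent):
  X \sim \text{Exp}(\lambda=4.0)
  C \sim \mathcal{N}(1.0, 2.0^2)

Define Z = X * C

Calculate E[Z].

For independent RVs: E[XY] = E[X]*E[Y]
E[X] = 0.25
E[C] = 1
E[Z] = 0.25 * 1 = 0.25

0.25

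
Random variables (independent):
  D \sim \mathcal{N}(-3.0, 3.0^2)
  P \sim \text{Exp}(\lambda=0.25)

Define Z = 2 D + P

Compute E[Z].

E[Z] = 2*E[D] + 1*E[P]
E[D] = -3
E[P] = 4
E[Z] = 2*(-3) + 1*4 = -2

-2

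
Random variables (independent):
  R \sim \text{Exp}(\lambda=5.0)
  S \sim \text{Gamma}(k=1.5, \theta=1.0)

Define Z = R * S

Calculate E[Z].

For independent RVs: E[XY] = E[X]*E[Y]
E[R] = 0.2
E[S] = 1.5
E[Z] = 0.2 * 1.5 = 0.3

0.3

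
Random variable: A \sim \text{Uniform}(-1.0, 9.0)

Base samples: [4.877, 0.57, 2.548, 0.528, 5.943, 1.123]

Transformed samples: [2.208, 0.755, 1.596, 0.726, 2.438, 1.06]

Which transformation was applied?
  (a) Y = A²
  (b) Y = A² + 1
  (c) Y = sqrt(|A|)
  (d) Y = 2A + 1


Checking option (c) Y = sqrt(|A|):
  A = 4.877 -> Y = 2.208 ✓
  A = 0.57 -> Y = 0.755 ✓
  A = 2.548 -> Y = 1.596 ✓
All samples match this transformation.

(c) sqrt(|A|)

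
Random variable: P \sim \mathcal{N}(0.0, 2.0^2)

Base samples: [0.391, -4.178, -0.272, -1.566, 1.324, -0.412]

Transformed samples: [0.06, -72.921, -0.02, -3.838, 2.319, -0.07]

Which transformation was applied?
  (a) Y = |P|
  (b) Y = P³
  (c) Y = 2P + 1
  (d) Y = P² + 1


Checking option (b) Y = P³:
  P = 0.391 -> Y = 0.06 ✓
  P = -4.178 -> Y = -72.921 ✓
  P = -0.272 -> Y = -0.02 ✓
All samples match this transformation.

(b) P³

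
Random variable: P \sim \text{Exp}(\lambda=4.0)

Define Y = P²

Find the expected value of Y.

E[P²] = Var(P) + (E[P])² = 0.0625 + 0.0625 = 0.125

0.125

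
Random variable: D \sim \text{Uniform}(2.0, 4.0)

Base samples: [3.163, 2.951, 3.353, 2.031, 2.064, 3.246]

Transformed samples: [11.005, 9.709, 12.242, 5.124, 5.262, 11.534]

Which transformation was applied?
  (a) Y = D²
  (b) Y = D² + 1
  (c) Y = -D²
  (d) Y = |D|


Checking option (b) Y = D² + 1:
  D = 3.163 -> Y = 11.005 ✓
  D = 2.951 -> Y = 9.709 ✓
  D = 3.353 -> Y = 12.242 ✓
All samples match this transformation.

(b) D² + 1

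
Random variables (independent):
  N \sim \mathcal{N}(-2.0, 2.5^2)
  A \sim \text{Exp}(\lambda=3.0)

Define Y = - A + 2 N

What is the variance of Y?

For independent RVs: Var(aX + bY) = a²Var(X) + b²Var(Y)
Var(N) = 6.25
Var(A) = 0.11111111
Var(Y) = 2²*6.25 + (-1)²*0.11111111
= 4*6.25 + 1*0.11111111 = 25.111111

25.111111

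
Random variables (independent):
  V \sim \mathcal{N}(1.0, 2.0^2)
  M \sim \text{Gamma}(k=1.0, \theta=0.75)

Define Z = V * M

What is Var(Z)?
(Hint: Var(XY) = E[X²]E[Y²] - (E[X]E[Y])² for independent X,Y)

Var(XY) = E[X²]E[Y²] - (E[X]E[Y])²
E[V] = 1, Var(V) = 4
E[M] = 0.75, Var(M) = 0.5625
E[V²] = 4 + 1² = 5
E[M²] = 0.5625 + 0.75² = 1.125
Var(Z) = 5*1.125 - (1*0.75)²
= 5.625 - 0.5625 = 5.0625

5.0625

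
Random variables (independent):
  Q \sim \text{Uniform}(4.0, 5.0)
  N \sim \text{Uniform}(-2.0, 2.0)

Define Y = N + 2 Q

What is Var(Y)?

For independent RVs: Var(aX + bY) = a²Var(X) + b²Var(Y)
Var(Q) = 0.083333333
Var(N) = 1.3333333
Var(Y) = 2²*0.083333333 + 1²*1.3333333
= 4*0.083333333 + 1*1.3333333 = 1.6666667

1.6666667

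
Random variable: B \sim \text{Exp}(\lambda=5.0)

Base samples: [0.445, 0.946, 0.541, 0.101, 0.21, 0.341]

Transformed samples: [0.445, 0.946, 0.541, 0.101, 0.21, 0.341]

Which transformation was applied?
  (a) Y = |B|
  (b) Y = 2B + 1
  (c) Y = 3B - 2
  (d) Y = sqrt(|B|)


Checking option (a) Y = |B|:
  B = 0.445 -> Y = 0.445 ✓
  B = 0.946 -> Y = 0.946 ✓
  B = 0.541 -> Y = 0.541 ✓
All samples match this transformation.

(a) |B|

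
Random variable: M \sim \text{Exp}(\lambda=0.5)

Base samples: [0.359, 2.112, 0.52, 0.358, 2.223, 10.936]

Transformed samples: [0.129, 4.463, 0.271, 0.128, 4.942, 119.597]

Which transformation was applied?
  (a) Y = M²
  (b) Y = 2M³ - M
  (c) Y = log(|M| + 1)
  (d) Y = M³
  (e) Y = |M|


Checking option (a) Y = M²:
  M = 0.359 -> Y = 0.129 ✓
  M = 2.112 -> Y = 4.463 ✓
  M = 0.52 -> Y = 0.271 ✓
All samples match this transformation.

(a) M²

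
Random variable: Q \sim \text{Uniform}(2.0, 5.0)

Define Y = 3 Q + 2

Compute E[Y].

For Y = 3Q + 2:
E[Y] = 3 * E[Q] + 2
E[Q] = (2 + 5)/2 = 3.5
E[Y] = 3 * 3.5 + 2 = 12.5

12.5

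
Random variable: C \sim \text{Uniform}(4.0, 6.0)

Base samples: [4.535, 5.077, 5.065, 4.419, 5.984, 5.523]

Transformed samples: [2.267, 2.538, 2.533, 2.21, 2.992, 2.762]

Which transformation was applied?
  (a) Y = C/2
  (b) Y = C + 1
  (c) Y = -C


Checking option (a) Y = C/2:
  C = 4.535 -> Y = 2.267 ✓
  C = 5.077 -> Y = 2.538 ✓
  C = 5.065 -> Y = 2.533 ✓
All samples match this transformation.

(a) C/2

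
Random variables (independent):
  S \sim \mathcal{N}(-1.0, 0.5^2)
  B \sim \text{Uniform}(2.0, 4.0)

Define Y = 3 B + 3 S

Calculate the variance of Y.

For independent RVs: Var(aX + bY) = a²Var(X) + b²Var(Y)
Var(S) = 0.25
Var(B) = 0.33333333
Var(Y) = 3²*0.25 + 3²*0.33333333
= 9*0.25 + 9*0.33333333 = 5.25

5.25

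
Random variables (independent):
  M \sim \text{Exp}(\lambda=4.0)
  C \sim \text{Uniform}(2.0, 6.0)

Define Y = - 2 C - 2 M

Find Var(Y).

For independent RVs: Var(aX + bY) = a²Var(X) + b²Var(Y)
Var(M) = 0.0625
Var(C) = 1.3333333
Var(Y) = (-2)²*0.0625 + (-2)²*1.3333333
= 4*0.0625 + 4*1.3333333 = 5.5833333

5.5833333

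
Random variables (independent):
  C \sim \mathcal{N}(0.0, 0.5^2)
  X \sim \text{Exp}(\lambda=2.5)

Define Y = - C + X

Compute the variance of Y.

For independent RVs: Var(aX + bY) = a²Var(X) + b²Var(Y)
Var(C) = 0.25
Var(X) = 0.16
Var(Y) = (-1)²*0.25 + 1²*0.16
= 1*0.25 + 1*0.16 = 0.41

0.41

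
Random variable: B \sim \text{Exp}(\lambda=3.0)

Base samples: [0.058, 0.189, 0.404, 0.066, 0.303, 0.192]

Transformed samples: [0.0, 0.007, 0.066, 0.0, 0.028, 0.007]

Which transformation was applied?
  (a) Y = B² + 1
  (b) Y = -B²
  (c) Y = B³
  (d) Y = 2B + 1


Checking option (c) Y = B³:
  B = 0.058 -> Y = 0.0 ✓
  B = 0.189 -> Y = 0.007 ✓
  B = 0.404 -> Y = 0.066 ✓
All samples match this transformation.

(c) B³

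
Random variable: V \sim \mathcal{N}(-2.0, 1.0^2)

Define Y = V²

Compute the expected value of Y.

E[V²] = Var(V) + (E[V])² = 1 + 4 = 5

5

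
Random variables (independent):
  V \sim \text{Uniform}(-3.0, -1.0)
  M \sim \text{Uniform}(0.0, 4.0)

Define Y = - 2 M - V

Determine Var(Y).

For independent RVs: Var(aX + bY) = a²Var(X) + b²Var(Y)
Var(V) = 0.33333333
Var(M) = 1.3333333
Var(Y) = (-1)²*0.33333333 + (-2)²*1.3333333
= 1*0.33333333 + 4*1.3333333 = 5.6666667

5.6666667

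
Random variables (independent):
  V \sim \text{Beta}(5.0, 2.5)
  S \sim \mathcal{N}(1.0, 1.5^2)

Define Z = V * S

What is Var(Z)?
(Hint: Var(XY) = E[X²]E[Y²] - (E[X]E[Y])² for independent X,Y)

Var(XY) = E[X²]E[Y²] - (E[X]E[Y])²
E[V] = 0.66666667, Var(V) = 0.026143791
E[S] = 1, Var(S) = 2.25
E[V²] = 0.026143791 + 0.66666667² = 0.47058824
E[S²] = 2.25 + 1² = 3.25
Var(Z) = 0.47058824*3.25 - (0.66666667*1)²
= 1.5294118 - 0.44444444 = 1.0849673

1.0849673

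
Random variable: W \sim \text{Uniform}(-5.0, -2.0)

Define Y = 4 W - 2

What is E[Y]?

For Y = 4W - 2:
E[Y] = 4 * E[W] - 2
E[W] = (-5 - 2)/2 = -3.5
E[Y] = 4 * (-3.5) - 2 = -16

-16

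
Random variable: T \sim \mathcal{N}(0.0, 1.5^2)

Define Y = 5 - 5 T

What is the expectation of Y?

For Y = -5T + 5:
E[Y] = -5 * E[T] + 5
E[T] = 0.0 = 0
E[Y] = -5 * 0 + 5 = 5

5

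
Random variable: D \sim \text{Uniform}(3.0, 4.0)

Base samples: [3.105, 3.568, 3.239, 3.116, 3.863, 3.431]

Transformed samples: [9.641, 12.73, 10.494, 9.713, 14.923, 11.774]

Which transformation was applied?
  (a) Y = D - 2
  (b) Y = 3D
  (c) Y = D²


Checking option (c) Y = D²:
  D = 3.105 -> Y = 9.641 ✓
  D = 3.568 -> Y = 12.73 ✓
  D = 3.239 -> Y = 10.494 ✓
All samples match this transformation.

(c) D²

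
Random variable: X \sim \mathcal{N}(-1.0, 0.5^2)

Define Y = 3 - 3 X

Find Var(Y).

For Y = aX + b: Var(Y) = a² * Var(X)
Var(X) = 0.5^2 = 0.25
Var(Y) = (-3)² * 0.25 = 9 * 0.25 = 2.25

2.25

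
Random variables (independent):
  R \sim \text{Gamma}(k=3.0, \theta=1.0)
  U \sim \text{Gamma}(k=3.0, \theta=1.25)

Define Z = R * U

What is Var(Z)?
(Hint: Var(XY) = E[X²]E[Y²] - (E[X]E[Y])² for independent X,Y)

Var(XY) = E[X²]E[Y²] - (E[X]E[Y])²
E[R] = 3, Var(R) = 3
E[U] = 3.75, Var(U) = 4.6875
E[R²] = 3 + 3² = 12
E[U²] = 4.6875 + 3.75² = 18.75
Var(Z) = 12*18.75 - (3*3.75)²
= 225 - 126.5625 = 98.4375

98.4375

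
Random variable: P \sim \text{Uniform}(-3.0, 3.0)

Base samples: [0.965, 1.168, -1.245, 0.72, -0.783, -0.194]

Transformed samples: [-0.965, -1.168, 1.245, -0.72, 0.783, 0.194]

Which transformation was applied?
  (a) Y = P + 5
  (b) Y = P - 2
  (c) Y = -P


Checking option (c) Y = -P:
  P = 0.965 -> Y = -0.965 ✓
  P = 1.168 -> Y = -1.168 ✓
  P = -1.245 -> Y = 1.245 ✓
All samples match this transformation.

(c) -P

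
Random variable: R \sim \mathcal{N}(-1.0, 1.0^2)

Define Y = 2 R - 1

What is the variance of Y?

For Y = aR + b: Var(Y) = a² * Var(R)
Var(R) = 1.0^2 = 1
Var(Y) = 2² * 1 = 4 * 1 = 4

4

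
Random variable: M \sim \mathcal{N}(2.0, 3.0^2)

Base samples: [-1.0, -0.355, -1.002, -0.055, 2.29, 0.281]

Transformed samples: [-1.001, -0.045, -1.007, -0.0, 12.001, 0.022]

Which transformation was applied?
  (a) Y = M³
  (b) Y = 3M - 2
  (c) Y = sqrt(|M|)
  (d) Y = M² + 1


Checking option (a) Y = M³:
  M = -1.0 -> Y = -1.001 ✓
  M = -0.355 -> Y = -0.045 ✓
  M = -1.002 -> Y = -1.007 ✓
All samples match this transformation.

(a) M³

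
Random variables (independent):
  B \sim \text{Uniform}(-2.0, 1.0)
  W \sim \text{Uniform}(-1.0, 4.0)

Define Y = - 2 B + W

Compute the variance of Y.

For independent RVs: Var(aX + bY) = a²Var(X) + b²Var(Y)
Var(B) = 0.75
Var(W) = 2.0833333
Var(Y) = (-2)²*0.75 + 1²*2.0833333
= 4*0.75 + 1*2.0833333 = 5.0833333

5.0833333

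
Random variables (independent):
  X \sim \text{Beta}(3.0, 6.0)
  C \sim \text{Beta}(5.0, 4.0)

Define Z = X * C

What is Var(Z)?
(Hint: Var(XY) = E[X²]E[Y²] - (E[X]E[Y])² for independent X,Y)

Var(XY) = E[X²]E[Y²] - (E[X]E[Y])²
E[X] = 0.33333333, Var(X) = 0.022222222
E[C] = 0.55555556, Var(C) = 0.024691358
E[X²] = 0.022222222 + 0.33333333² = 0.13333333
E[C²] = 0.024691358 + 0.55555556² = 0.33333333
Var(Z) = 0.13333333*0.33333333 - (0.33333333*0.55555556)²
= 0.044444444 - 0.034293553 = 0.010150892

0.010150892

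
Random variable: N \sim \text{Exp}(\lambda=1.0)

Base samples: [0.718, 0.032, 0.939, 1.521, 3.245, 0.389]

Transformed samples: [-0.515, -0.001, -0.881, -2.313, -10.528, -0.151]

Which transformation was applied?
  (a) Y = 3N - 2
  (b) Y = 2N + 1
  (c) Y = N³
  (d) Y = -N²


Checking option (d) Y = -N²:
  N = 0.718 -> Y = -0.515 ✓
  N = 0.032 -> Y = -0.001 ✓
  N = 0.939 -> Y = -0.881 ✓
All samples match this transformation.

(d) -N²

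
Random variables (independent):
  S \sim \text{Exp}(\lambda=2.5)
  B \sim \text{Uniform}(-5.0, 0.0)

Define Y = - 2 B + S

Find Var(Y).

For independent RVs: Var(aX + bY) = a²Var(X) + b²Var(Y)
Var(S) = 0.16
Var(B) = 2.0833333
Var(Y) = 1²*0.16 + (-2)²*2.0833333
= 1*0.16 + 4*2.0833333 = 8.4933333

8.4933333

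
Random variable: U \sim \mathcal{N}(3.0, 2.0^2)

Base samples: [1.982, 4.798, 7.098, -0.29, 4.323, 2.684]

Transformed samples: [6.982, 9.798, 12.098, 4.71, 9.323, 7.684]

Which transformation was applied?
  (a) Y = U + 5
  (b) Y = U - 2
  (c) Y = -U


Checking option (a) Y = U + 5:
  U = 1.982 -> Y = 6.982 ✓
  U = 4.798 -> Y = 9.798 ✓
  U = 7.098 -> Y = 12.098 ✓
All samples match this transformation.

(a) U + 5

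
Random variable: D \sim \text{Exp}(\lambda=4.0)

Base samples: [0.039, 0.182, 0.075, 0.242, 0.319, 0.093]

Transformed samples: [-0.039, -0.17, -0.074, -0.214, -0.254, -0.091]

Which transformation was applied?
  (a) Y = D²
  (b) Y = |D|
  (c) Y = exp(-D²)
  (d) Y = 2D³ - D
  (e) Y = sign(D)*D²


Checking option (d) Y = 2D³ - D:
  D = 0.039 -> Y = -0.039 ✓
  D = 0.182 -> Y = -0.17 ✓
  D = 0.075 -> Y = -0.074 ✓
All samples match this transformation.

(d) 2D³ - D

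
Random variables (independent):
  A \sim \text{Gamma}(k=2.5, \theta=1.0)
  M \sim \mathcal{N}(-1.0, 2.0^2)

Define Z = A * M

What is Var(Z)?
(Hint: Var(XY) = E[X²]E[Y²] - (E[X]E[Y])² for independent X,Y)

Var(XY) = E[X²]E[Y²] - (E[X]E[Y])²
E[A] = 2.5, Var(A) = 2.5
E[M] = -1, Var(M) = 4
E[A²] = 2.5 + 2.5² = 8.75
E[M²] = 4 + (-1)² = 5
Var(Z) = 8.75*5 - (2.5*(-1))²
= 43.75 - 6.25 = 37.5

37.5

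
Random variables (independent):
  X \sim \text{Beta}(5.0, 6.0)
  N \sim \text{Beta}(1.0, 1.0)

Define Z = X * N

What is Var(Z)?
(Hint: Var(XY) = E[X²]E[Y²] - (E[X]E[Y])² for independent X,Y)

Var(XY) = E[X²]E[Y²] - (E[X]E[Y])²
E[X] = 0.45454545, Var(X) = 0.020661157
E[N] = 0.5, Var(N) = 0.083333333
E[X²] = 0.020661157 + 0.45454545² = 0.22727273
E[N²] = 0.083333333 + 0.5² = 0.33333333
Var(Z) = 0.22727273*0.33333333 - (0.45454545*0.5)²
= 0.075757576 - 0.051652893 = 0.024104683

0.024104683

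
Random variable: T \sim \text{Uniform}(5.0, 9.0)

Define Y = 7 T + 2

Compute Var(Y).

For Y = aT + b: Var(Y) = a² * Var(T)
Var(T) = (9 - 5)^2/12 = 1.3333333
Var(Y) = 7² * 1.3333333 = 49 * 1.3333333 = 65.333333

65.333333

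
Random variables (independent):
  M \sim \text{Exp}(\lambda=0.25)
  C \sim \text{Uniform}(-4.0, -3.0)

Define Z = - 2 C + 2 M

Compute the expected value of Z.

E[Z] = 2*E[M] - 2*E[C]
E[M] = 4
E[C] = -3.5
E[Z] = 2*4 - 2*(-3.5) = 15

15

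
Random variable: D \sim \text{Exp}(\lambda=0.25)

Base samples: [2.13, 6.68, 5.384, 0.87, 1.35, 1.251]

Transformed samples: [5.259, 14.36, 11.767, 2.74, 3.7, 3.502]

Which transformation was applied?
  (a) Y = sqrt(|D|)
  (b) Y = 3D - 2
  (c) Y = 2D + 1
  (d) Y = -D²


Checking option (c) Y = 2D + 1:
  D = 2.13 -> Y = 5.259 ✓
  D = 6.68 -> Y = 14.36 ✓
  D = 5.384 -> Y = 11.767 ✓
All samples match this transformation.

(c) 2D + 1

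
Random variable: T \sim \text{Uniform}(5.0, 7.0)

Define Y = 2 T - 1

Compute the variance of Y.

For Y = aT + b: Var(Y) = a² * Var(T)
Var(T) = (7 - 5)^2/12 = 0.33333333
Var(Y) = 2² * 0.33333333 = 4 * 0.33333333 = 1.3333333

1.3333333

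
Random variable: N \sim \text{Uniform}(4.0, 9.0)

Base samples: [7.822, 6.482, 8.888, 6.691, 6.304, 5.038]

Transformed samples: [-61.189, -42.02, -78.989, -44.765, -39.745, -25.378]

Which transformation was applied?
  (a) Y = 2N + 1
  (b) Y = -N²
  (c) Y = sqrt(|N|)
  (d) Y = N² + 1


Checking option (b) Y = -N²:
  N = 7.822 -> Y = -61.189 ✓
  N = 6.482 -> Y = -42.02 ✓
  N = 8.888 -> Y = -78.989 ✓
All samples match this transformation.

(b) -N²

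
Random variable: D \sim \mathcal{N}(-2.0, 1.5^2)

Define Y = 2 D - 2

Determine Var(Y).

For Y = aD + b: Var(Y) = a² * Var(D)
Var(D) = 1.5^2 = 2.25
Var(Y) = 2² * 2.25 = 4 * 2.25 = 9

9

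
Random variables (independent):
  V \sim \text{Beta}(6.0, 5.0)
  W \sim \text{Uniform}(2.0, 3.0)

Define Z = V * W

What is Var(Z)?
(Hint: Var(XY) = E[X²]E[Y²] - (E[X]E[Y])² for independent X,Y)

Var(XY) = E[X²]E[Y²] - (E[X]E[Y])²
E[V] = 0.54545455, Var(V) = 0.020661157
E[W] = 2.5, Var(W) = 0.083333333
E[V²] = 0.020661157 + 0.54545455² = 0.31818182
E[W²] = 0.083333333 + 2.5² = 6.3333333
Var(Z) = 0.31818182*6.3333333 - (0.54545455*2.5)²
= 2.0151515 - 1.8595041 = 0.15564738

0.15564738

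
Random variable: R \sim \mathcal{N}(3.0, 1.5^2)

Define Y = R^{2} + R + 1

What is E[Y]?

E[Y] = 1*E[R²] + 1*E[R] + 1
E[R] = 3
E[R²] = Var(R) + (E[R])² = 2.25 + 9 = 11.25
E[Y] = 1*11.25 + 1*3 + 1 = 15.25

15.25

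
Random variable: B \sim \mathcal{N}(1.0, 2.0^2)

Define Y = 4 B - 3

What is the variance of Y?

For Y = aB + b: Var(Y) = a² * Var(B)
Var(B) = 2.0^2 = 4
Var(Y) = 4² * 4 = 16 * 4 = 64

64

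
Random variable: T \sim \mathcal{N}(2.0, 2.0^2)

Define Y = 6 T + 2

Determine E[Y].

For Y = 6T + 2:
E[Y] = 6 * E[T] + 2
E[T] = 2.0 = 2
E[Y] = 6 * 2 + 2 = 14

14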